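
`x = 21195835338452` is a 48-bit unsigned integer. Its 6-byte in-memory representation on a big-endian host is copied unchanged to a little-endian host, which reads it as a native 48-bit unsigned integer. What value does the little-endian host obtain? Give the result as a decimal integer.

233569918797587

21195835338452 in 48-bit hexadecimal is 0x13470A3C6ED4.
Stored big-endian, the bytes at ascending addresses are 13 47 0A 3C 6E D4.
Read back as little-endian, the first byte is least significant, giving 0xD46E3C0A4713.
0xD46E3C0A4713 = 233569918797587.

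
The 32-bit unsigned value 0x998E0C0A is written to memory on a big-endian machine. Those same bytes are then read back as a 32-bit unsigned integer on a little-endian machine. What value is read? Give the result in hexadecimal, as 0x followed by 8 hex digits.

Stored big-endian, the bytes at ascending addresses are 99 8E 0C 0A.
Read back as little-endian, the first byte is least significant, giving 0x0A0C8E99.

0x0A0C8E99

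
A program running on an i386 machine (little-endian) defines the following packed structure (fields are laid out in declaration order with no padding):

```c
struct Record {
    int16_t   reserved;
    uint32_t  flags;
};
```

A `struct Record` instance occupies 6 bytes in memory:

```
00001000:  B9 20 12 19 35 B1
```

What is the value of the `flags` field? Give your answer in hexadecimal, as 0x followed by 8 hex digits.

0xB1351912

`flags` follows `reserved` (2 bytes), so it starts at byte offset 2 and occupies 4 bytes.
Bytes at offsets 2..5: 12 19 35 B1.
Little-endian stores the least-significant byte at the lowest address.
Reassemble most-significant byte first: B1 35 19 12 → 0xB1351912.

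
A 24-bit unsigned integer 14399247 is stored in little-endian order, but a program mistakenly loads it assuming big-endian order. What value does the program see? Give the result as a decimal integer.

14399247 in 24-bit hexadecimal is 0xDBB70F.
Stored little-endian, the bytes at ascending addresses are 0F B7 DB.
Read back as big-endian, the last byte is least significant, giving 0x0FB7DB.
0x0FB7DB = 1030107.

1030107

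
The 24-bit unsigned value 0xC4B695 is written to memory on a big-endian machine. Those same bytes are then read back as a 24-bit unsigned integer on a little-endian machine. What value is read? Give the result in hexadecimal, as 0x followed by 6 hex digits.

0x95B6C4

Stored big-endian, the bytes at ascending addresses are C4 B6 95.
Read back as little-endian, the first byte is least significant, giving 0x95B6C4.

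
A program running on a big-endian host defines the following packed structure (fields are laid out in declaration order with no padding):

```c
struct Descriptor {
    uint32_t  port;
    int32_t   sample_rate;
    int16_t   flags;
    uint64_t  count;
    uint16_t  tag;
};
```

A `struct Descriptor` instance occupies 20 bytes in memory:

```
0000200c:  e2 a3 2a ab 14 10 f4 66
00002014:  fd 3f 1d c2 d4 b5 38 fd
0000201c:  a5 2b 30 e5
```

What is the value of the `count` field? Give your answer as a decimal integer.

`count` follows `port` (4 B), `sample_rate` (4 B), `flags` (2 B), so it starts at offset 4 + 4 + 2 = 10 and occupies 8 bytes.
Bytes at offsets 10..17: 1D C2 D4 B5 38 FD A5 2B.
Big-endian stores the most-significant byte at the lowest address.
The bytes are already most-significant first: 0x1DC2D4B538FDA52B.
0x1DC2D4B538FDA52B = 2144510247392093483.

2144510247392093483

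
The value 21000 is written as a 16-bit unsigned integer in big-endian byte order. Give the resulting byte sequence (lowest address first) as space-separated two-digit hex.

21000 in hexadecimal, padded to 16 bits, is 0x5208.
Split into bytes (most-significant first): 52 08.
In big-endian order the high byte comes first in memory.
So the memory order matches the most-significant-first order: 52 08.

52 08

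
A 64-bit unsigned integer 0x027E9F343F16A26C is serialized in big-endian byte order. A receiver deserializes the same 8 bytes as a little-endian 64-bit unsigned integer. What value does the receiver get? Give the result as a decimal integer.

Stored big-endian, the bytes at ascending addresses are 02 7E 9F 34 3F 16 A2 6C.
Read back as little-endian, the first byte is least significant, giving 0x6CA2163F349F7E02.
0x6CA2163F349F7E02 = 7827843563044961794.

7827843563044961794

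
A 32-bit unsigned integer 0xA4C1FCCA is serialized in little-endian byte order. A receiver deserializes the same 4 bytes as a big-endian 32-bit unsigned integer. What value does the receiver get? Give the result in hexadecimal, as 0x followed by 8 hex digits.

Stored little-endian, the bytes at ascending addresses are CA FC C1 A4.
Read back as big-endian, the last byte is least significant, giving 0xCAFCC1A4.

0xCAFCC1A4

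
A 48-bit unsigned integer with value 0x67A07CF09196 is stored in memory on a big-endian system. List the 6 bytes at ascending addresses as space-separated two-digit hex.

Split into bytes (most-significant first): 67 A0 7C F0 91 96.
In big-endian order the high byte comes first in memory.
So the memory order matches the most-significant-first order: 67 A0 7C F0 91 96.

67 A0 7C F0 91 96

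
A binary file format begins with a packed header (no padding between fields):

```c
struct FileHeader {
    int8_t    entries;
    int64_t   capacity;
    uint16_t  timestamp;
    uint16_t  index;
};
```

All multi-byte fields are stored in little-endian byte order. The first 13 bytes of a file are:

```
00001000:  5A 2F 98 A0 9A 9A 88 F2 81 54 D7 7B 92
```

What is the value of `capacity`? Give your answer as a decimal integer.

`capacity` follows `entries` (1 byte), so it starts at byte offset 1 and occupies 8 bytes.
Bytes at offsets 1..8: 2F 98 A0 9A 9A 88 F2 81.
Little-endian: lowest address holds the least-significant byte.
Reassemble most-significant byte first: 81 F2 88 9A 9A A0 98 2F → 0x81F2889A9AA0982F.
Top bit is set, so as a signed 64-bit value this is 0x81F2889A9AA0982F − 2^64 = -9083047300852312017.

-9083047300852312017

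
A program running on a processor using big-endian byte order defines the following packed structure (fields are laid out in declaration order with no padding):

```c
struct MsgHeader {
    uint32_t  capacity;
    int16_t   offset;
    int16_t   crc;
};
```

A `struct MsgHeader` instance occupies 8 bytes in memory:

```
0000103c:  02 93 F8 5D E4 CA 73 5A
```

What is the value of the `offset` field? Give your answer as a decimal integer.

-6966

`offset` follows `capacity` (4 bytes), so it starts at byte offset 4 and occupies 2 bytes.
Bytes at offsets 4..5: E4 CA.
In big-endian order the high byte comes first in memory.
The bytes are already most-significant first: 0xE4CA.
Top bit is set, so as a signed 16-bit value this is 0xE4CA − 2^16 = -6966.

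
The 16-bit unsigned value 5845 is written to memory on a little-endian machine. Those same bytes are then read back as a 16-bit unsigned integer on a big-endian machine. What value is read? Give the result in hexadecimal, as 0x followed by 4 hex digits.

0xD516

5845 in 16-bit hexadecimal is 0x16D5.
Stored little-endian, the bytes at ascending addresses are D5 16.
Read back as big-endian, the last byte is least significant, giving 0xD516.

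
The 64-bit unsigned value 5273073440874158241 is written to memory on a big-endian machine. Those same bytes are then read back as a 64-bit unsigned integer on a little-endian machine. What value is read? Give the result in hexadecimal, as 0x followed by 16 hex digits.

0xA1D8D9455BB82D49

5273073440874158241 in 64-bit hexadecimal is 0x492DB85B45D9D8A1.
Stored big-endian, the bytes at ascending addresses are 49 2D B8 5B 45 D9 D8 A1.
Read back as little-endian, the first byte is least significant, giving 0xA1D8D9455BB82D49.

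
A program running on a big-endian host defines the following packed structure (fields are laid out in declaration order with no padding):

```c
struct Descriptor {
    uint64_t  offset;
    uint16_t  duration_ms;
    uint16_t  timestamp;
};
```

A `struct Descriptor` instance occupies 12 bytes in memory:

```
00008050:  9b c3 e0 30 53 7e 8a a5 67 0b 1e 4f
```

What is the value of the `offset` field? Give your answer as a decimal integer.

11224061194501261989

`offset` is the first field, at byte offset 0, occupying 8 bytes.
Bytes at offsets 0..7: 9B C3 E0 30 53 7E 8A A5.
Big-endian: lowest address holds the most-significant byte.
The bytes are already most-significant first: 0x9BC3E030537E8AA5.
0x9BC3E030537E8AA5 = 11224061194501261989.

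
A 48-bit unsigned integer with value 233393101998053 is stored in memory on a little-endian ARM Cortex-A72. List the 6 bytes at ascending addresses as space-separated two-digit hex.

233393101998053 in hexadecimal, padded to 48 bits, is 0xD44510F007E5.
Split into bytes (most-significant first): D4 45 10 F0 07 E5.
In little-endian order the low byte comes first in memory.
So at ascending addresses the bytes are E5 07 F0 10 45 D4.

E5 07 F0 10 45 D4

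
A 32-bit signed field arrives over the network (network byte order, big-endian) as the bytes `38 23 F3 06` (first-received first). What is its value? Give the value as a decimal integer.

In big-endian order the high byte comes first in memory.
The bytes are already most-significant first: 0x3823F306.
0x3823F306 = 941880070.

941880070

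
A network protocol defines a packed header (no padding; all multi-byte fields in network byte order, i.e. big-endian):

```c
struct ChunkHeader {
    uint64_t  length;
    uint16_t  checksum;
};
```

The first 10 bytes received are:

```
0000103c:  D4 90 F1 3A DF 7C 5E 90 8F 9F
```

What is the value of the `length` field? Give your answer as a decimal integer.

`length` is the first field, at byte offset 0, occupying 8 bytes.
Bytes at offsets 0..7: D4 90 F1 3A DF 7C 5E 90.
Big-endian stores the most-significant byte at the lowest address.
The bytes are already most-significant first: 0xD490F13ADF7C5E90.
0xD490F13ADF7C5E90 = 15317007567846923920.

15317007567846923920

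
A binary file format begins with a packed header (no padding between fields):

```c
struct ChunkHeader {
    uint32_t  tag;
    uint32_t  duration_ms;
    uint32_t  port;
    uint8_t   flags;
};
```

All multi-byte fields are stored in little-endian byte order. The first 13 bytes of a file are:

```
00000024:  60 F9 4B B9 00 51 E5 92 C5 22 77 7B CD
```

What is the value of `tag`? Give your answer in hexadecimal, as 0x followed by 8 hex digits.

`tag` is the first field, at byte offset 0, occupying 4 bytes.
Bytes at offsets 0..3: 60 F9 4B B9.
In little-endian order the low byte comes first in memory.
Reassemble most-significant byte first: B9 4B F9 60 → 0xB94BF960.

0xB94BF960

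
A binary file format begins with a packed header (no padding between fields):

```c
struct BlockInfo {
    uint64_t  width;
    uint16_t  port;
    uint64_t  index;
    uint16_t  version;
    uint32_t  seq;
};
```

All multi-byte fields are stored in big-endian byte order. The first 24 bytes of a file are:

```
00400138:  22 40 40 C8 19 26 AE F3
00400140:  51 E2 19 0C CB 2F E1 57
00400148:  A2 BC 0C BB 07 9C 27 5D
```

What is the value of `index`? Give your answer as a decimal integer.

1805040957173244604

`index` follows `width` (8 B), `port` (2 B), so it starts at offset 8 + 2 = 10 and occupies 8 bytes.
Bytes at offsets 10..17: 19 0C CB 2F E1 57 A2 BC.
Big-endian: lowest address holds the most-significant byte.
The bytes are already most-significant first: 0x190CCB2FE157A2BC.
0x190CCB2FE157A2BC = 1805040957173244604.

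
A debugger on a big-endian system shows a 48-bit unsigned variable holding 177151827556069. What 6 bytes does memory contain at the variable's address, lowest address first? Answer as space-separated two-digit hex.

177151827556069 in hexadecimal, padded to 48 bits, is 0xA11E5FC0B6E5.
Split into bytes (most-significant first): A1 1E 5F C0 B6 E5.
Big-endian: lowest address holds the most-significant byte.
So the memory order matches the most-significant-first order: A1 1E 5F C0 B6 E5.

A1 1E 5F C0 B6 E5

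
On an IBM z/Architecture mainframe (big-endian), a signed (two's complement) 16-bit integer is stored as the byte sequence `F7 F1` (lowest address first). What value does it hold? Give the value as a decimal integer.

In big-endian order the high byte comes first in memory.
The bytes are already most-significant first: 0xF7F1.
Top bit is set, so as a signed 16-bit value this is 0xF7F1 − 2^16 = -2063.

-2063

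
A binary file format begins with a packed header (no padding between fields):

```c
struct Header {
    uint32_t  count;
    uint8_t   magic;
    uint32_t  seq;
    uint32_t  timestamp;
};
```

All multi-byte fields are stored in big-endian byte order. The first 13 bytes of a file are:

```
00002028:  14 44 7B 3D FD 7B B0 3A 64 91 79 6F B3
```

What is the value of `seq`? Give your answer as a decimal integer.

2075146852

`seq` follows `count` (4 B), `magic` (1 B), so it starts at offset 4 + 1 = 5 and occupies 4 bytes.
Bytes at offsets 5..8: 7B B0 3A 64.
Big-endian: lowest address holds the most-significant byte.
The bytes are already most-significant first: 0x7BB03A64.
0x7BB03A64 = 2075146852.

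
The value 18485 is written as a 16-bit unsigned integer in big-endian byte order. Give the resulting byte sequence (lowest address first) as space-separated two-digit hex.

48 35

18485 in hexadecimal, padded to 16 bits, is 0x4835.
Split into bytes (most-significant first): 48 35.
Big-endian: lowest address holds the most-significant byte.
So the memory order matches the most-significant-first order: 48 35.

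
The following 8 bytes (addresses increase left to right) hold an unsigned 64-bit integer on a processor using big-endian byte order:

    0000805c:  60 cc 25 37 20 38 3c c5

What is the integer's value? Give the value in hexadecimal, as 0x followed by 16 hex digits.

0x60CC253720383CC5

In big-endian order the high byte comes first in memory.
The bytes are already most-significant first: 0x60CC253720383CC5.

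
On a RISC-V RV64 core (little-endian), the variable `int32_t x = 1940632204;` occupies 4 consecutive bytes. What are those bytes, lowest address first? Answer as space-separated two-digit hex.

8C B2 AB 73

1940632204 in hexadecimal, padded to 32 bits, is 0x73ABB28C.
Split into bytes (most-significant first): 73 AB B2 8C.
In little-endian order the low byte comes first in memory.
So at ascending addresses the bytes are 8C B2 AB 73.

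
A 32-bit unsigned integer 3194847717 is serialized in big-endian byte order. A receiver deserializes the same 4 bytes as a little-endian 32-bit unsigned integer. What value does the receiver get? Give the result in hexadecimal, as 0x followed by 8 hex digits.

0xE5816DBE

3194847717 in 32-bit hexadecimal is 0xBE6D81E5.
Stored big-endian, the bytes at ascending addresses are BE 6D 81 E5.
Read back as little-endian, the first byte is least significant, giving 0xE5816DBE.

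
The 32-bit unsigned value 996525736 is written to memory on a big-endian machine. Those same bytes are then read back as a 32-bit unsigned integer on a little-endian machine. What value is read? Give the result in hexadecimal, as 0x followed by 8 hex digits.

996525736 in 32-bit hexadecimal is 0x3B65C6A8.
Stored big-endian, the bytes at ascending addresses are 3B 65 C6 A8.
Read back as little-endian, the first byte is least significant, giving 0xA8C6653B.

0xA8C6653B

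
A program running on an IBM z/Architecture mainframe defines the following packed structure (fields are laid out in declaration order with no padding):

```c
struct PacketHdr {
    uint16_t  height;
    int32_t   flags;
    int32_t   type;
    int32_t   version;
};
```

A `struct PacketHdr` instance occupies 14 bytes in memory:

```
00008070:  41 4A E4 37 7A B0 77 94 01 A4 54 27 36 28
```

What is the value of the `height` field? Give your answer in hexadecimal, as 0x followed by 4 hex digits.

`height` is the first field, at byte offset 0, occupying 2 bytes.
Bytes at offsets 0..1: 41 4A.
Big-endian: lowest address holds the most-significant byte.
The bytes are already most-significant first: 0x414A.

0x414A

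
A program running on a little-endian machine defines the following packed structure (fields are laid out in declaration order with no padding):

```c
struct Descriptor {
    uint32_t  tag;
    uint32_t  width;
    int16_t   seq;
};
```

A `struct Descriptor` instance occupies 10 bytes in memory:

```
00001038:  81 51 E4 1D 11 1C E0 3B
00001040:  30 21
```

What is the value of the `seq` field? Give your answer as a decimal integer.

`seq` follows `tag` (4 B), `width` (4 B), so it starts at offset 4 + 4 = 8 and occupies 2 bytes.
Bytes at offsets 8..9: 30 21.
Little-endian: lowest address holds the least-significant byte.
Reassemble most-significant byte first: 21 30 → 0x2130.
0x2130 = 8496.

8496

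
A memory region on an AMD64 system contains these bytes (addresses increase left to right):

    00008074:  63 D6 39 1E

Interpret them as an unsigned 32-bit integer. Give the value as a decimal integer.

In little-endian order the low byte comes first in memory.
Reassemble most-significant byte first: 1E 39 D6 63 → 0x1E39D663.
0x1E39D663 = 507106915.

507106915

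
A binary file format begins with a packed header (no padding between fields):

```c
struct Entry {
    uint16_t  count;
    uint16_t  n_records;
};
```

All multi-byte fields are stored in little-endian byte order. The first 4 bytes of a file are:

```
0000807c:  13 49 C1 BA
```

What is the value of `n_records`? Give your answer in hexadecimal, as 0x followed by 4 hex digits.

0xBAC1

`n_records` follows `count` (2 bytes), so it starts at byte offset 2 and occupies 2 bytes.
Bytes at offsets 2..3: C1 BA.
Little-endian stores the least-significant byte at the lowest address.
Reassemble most-significant byte first: BA C1 → 0xBAC1.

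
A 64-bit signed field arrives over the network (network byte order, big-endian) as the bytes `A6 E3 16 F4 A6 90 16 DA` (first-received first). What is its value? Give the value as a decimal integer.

Big-endian stores the most-significant byte at the lowest address.
The bytes are already most-significant first: 0xA6E316F4A69016DA.
Top bit is set, so as a signed 64-bit value this is 0xA6E316F4A69016DA − 2^64 = -6421263403677903142.

-6421263403677903142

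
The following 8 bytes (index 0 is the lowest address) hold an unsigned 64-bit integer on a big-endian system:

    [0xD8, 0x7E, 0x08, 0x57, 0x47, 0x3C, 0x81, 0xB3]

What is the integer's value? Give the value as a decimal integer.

15599915330208301491

In big-endian order the high byte comes first in memory.
The bytes are already most-significant first: 0xD87E0857473C81B3.
0xD87E0857473C81B3 = 15599915330208301491.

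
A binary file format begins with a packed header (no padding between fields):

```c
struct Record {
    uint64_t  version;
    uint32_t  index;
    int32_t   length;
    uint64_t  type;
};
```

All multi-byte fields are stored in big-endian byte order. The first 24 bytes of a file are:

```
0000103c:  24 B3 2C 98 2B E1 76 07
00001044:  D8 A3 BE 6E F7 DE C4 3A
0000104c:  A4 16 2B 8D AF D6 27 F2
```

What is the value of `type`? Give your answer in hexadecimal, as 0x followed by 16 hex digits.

0xA4162B8DAFD627F2

`type` follows `version` (8 B), `index` (4 B), `length` (4 B), so it starts at offset 8 + 4 + 4 = 16 and occupies 8 bytes.
Bytes at offsets 16..23: A4 16 2B 8D AF D6 27 F2.
Big-endian: lowest address holds the most-significant byte.
The bytes are already most-significant first: 0xA4162B8DAFD627F2.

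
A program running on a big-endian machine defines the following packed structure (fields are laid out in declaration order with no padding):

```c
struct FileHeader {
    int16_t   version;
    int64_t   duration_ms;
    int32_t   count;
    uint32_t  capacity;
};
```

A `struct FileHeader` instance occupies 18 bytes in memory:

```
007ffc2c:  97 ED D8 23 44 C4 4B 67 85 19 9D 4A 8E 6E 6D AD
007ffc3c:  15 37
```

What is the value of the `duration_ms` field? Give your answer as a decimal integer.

`duration_ms` follows `version` (2 bytes), so it starts at byte offset 2 and occupies 8 bytes.
Bytes at offsets 2..9: D8 23 44 C4 4B 67 85 19.
Big-endian: lowest address holds the most-significant byte.
The bytes are already most-significant first: 0xD82344C44B678519.
Top bit is set, so as a signed 64-bit value this is 0xD82344C44B678519 − 2^64 = -2872376527462890215.

-2872376527462890215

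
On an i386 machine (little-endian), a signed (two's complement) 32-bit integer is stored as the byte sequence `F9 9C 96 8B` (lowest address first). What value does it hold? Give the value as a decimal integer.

In little-endian order the low byte comes first in memory.
Reassemble most-significant byte first: 8B 96 9C F9 → 0x8B969CF9.
Top bit is set, so as a signed 32-bit value this is 0x8B969CF9 − 2^32 = -1953063687.

-1953063687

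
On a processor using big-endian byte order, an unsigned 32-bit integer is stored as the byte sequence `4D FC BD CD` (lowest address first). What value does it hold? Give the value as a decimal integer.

1308409293

Big-endian: lowest address holds the most-significant byte.
The bytes are already most-significant first: 0x4DFCBDCD.
0x4DFCBDCD = 1308409293.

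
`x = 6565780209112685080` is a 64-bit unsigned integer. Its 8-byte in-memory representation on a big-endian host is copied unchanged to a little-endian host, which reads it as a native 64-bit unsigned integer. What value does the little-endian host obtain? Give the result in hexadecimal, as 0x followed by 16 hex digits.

6565780209112685080 in 64-bit hexadecimal is 0x5B1E56502D739A18.
Stored big-endian, the bytes at ascending addresses are 5B 1E 56 50 2D 73 9A 18.
Read back as little-endian, the first byte is least significant, giving 0x189A732D50561E5B.

0x189A732D50561E5B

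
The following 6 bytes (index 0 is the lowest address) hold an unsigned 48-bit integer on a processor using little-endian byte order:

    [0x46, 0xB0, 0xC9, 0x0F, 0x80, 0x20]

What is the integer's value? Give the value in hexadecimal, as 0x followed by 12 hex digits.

0x20800FC9B046

Little-endian: lowest address holds the least-significant byte.
Reassemble most-significant byte first: 20 80 0F C9 B0 46 → 0x20800FC9B046.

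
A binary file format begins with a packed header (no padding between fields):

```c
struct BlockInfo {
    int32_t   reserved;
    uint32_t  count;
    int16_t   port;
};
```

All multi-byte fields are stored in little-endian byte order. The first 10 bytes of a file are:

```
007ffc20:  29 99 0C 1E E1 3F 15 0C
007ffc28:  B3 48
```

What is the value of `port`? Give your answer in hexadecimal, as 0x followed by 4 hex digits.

`port` follows `reserved` (4 B), `count` (4 B), so it starts at offset 4 + 4 = 8 and occupies 2 bytes.
Bytes at offsets 8..9: B3 48.
In little-endian order the low byte comes first in memory.
Reassemble most-significant byte first: 48 B3 → 0x48B3.

0x48B3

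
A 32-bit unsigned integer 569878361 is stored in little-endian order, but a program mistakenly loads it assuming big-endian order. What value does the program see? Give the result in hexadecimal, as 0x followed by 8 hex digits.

569878361 in 32-bit hexadecimal is 0x21F7A759.
Stored little-endian, the bytes at ascending addresses are 59 A7 F7 21.
Read back as big-endian, the last byte is least significant, giving 0x59A7F721.

0x59A7F721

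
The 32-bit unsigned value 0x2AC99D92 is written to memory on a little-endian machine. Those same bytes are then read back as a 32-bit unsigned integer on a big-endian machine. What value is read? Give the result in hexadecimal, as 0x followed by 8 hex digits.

0x929DC92A

Stored little-endian, the bytes at ascending addresses are 92 9D C9 2A.
Read back as big-endian, the last byte is least significant, giving 0x929DC92A.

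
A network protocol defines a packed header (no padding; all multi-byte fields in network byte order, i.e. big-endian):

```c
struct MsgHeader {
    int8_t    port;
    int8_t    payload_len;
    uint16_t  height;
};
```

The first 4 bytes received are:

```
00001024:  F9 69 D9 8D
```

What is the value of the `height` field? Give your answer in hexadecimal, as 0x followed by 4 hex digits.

`height` follows `port` (1 B), `payload_len` (1 B), so it starts at offset 1 + 1 = 2 and occupies 2 bytes.
Bytes at offsets 2..3: D9 8D.
In big-endian order the high byte comes first in memory.
The bytes are already most-significant first: 0xD98D.

0xD98D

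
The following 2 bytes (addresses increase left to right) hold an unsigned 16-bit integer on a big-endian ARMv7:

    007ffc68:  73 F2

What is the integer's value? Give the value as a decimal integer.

Big-endian: lowest address holds the most-significant byte.
The bytes are already most-significant first: 0x73F2.
0x73F2 = 29682.

29682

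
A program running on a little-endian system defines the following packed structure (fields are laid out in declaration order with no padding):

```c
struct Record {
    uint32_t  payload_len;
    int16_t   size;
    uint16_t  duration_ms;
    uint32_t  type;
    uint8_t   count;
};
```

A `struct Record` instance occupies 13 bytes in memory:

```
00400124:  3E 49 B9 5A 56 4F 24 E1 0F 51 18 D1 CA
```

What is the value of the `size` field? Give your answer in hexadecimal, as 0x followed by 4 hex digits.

0x4F56

`size` follows `payload_len` (4 bytes), so it starts at byte offset 4 and occupies 2 bytes.
Bytes at offsets 4..5: 56 4F.
Little-endian stores the least-significant byte at the lowest address.
Reassemble most-significant byte first: 4F 56 → 0x4F56.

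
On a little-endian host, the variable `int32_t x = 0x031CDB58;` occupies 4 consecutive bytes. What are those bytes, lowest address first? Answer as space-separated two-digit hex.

58 DB 1C 03

Split into bytes (most-significant first): 03 1C DB 58.
Little-endian stores the least-significant byte at the lowest address.
So at ascending addresses the bytes are 58 DB 1C 03.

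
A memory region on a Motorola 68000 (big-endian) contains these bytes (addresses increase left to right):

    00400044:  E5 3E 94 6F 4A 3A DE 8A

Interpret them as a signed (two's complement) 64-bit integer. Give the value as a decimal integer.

-1927940384760340854

In big-endian order the high byte comes first in memory.
The bytes are already most-significant first: 0xE53E946F4A3ADE8A.
Top bit is set, so as a signed 64-bit value this is 0xE53E946F4A3ADE8A − 2^64 = -1927940384760340854.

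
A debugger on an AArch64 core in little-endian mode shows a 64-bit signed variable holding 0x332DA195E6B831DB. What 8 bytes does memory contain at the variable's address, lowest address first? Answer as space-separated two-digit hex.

Split into bytes (most-significant first): 33 2D A1 95 E6 B8 31 DB.
In little-endian order the low byte comes first in memory.
So at ascending addresses the bytes are DB 31 B8 E6 95 A1 2D 33.

DB 31 B8 E6 95 A1 2D 33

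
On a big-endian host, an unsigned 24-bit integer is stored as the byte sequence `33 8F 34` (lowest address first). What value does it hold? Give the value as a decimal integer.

3378996

Big-endian: lowest address holds the most-significant byte.
The bytes are already most-significant first: 0x338F34.
0x338F34 = 3378996.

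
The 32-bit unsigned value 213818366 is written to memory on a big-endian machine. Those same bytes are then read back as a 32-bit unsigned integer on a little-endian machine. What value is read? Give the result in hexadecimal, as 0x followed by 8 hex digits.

213818366 in 32-bit hexadecimal is 0x0CBE9BFE.
Stored big-endian, the bytes at ascending addresses are 0C BE 9B FE.
Read back as little-endian, the first byte is least significant, giving 0xFE9BBE0C.

0xFE9BBE0C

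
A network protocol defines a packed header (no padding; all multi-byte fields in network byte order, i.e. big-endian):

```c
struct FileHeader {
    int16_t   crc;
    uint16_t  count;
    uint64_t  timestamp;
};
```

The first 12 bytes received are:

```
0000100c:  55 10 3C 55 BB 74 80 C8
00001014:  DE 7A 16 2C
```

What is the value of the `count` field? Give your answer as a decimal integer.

15445

`count` follows `crc` (2 bytes), so it starts at byte offset 2 and occupies 2 bytes.
Bytes at offsets 2..3: 3C 55.
In big-endian order the high byte comes first in memory.
The bytes are already most-significant first: 0x3C55.
0x3C55 = 15445.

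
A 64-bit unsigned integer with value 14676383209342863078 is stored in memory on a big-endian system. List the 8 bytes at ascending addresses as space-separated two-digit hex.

CB AC FC C5 24 63 86 E6

14676383209342863078 in hexadecimal, padded to 64 bits, is 0xCBACFCC5246386E6.
Split into bytes (most-significant first): CB AC FC C5 24 63 86 E6.
Big-endian stores the most-significant byte at the lowest address.
So the memory order matches the most-significant-first order: CB AC FC C5 24 63 86 E6.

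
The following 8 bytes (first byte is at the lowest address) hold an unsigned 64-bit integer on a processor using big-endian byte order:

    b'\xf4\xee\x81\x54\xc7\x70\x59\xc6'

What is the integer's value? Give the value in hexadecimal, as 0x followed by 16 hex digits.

Big-endian stores the most-significant byte at the lowest address.
The bytes are already most-significant first: 0xF4EE8154C77059C6.

0xF4EE8154C77059C6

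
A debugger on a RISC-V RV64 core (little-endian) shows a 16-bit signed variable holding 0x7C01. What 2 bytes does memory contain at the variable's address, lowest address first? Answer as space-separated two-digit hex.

Split into bytes (most-significant first): 7C 01.
Little-endian: lowest address holds the least-significant byte.
So at ascending addresses the bytes are 01 7C.

01 7C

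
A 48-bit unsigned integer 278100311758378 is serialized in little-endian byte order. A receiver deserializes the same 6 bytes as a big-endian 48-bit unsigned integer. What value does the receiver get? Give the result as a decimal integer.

46550118493948

278100311758378 in 48-bit hexadecimal is 0xFCEE464B562A.
Stored little-endian, the bytes at ascending addresses are 2A 56 4B 46 EE FC.
Read back as big-endian, the last byte is least significant, giving 0x2A564B46EEFC.
0x2A564B46EEFC = 46550118493948.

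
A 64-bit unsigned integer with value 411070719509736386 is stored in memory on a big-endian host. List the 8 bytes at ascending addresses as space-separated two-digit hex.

05 B4 6A A4 35 F1 2B C2

411070719509736386 in hexadecimal, padded to 64 bits, is 0x05B46AA435F12BC2.
Split into bytes (most-significant first): 05 B4 6A A4 35 F1 2B C2.
Big-endian stores the most-significant byte at the lowest address.
So the memory order matches the most-significant-first order: 05 B4 6A A4 35 F1 2B C2.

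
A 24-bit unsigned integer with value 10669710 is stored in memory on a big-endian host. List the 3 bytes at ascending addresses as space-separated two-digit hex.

A2 CE 8E

10669710 in hexadecimal, padded to 24 bits, is 0xA2CE8E.
Split into bytes (most-significant first): A2 CE 8E.
Big-endian stores the most-significant byte at the lowest address.
So the memory order matches the most-significant-first order: A2 CE 8E.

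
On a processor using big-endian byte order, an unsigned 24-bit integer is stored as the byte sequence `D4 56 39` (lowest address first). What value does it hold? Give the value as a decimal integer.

13915705

Big-endian: lowest address holds the most-significant byte.
The bytes are already most-significant first: 0xD45639.
0xD45639 = 13915705.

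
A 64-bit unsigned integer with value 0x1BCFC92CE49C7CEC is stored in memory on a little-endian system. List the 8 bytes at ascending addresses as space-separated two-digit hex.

EC 7C 9C E4 2C C9 CF 1B

Split into bytes (most-significant first): 1B CF C9 2C E4 9C 7C EC.
Little-endian stores the least-significant byte at the lowest address.
So at ascending addresses the bytes are EC 7C 9C E4 2C C9 CF 1B.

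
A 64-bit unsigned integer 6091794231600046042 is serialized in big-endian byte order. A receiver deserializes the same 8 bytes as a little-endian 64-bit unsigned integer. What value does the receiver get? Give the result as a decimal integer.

15735379132577909332

6091794231600046042 in 64-bit hexadecimal is 0x548A6693F34B5FDA.
Stored big-endian, the bytes at ascending addresses are 54 8A 66 93 F3 4B 5F DA.
Read back as little-endian, the first byte is least significant, giving 0xDA5F4BF393668A54.
0xDA5F4BF393668A54 = 15735379132577909332.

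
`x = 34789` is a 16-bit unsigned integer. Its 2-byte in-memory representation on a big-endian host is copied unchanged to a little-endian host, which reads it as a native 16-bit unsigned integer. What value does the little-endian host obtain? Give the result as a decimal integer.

58759

34789 in 16-bit hexadecimal is 0x87E5.
Stored big-endian, the bytes at ascending addresses are 87 E5.
Read back as little-endian, the first byte is least significant, giving 0xE587.
0xE587 = 58759.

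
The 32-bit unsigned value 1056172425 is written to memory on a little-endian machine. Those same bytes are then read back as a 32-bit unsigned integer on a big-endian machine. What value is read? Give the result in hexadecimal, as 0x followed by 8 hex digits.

1056172425 in 32-bit hexadecimal is 0x3EF3E989.
Stored little-endian, the bytes at ascending addresses are 89 E9 F3 3E.
Read back as big-endian, the last byte is least significant, giving 0x89E9F33E.

0x89E9F33E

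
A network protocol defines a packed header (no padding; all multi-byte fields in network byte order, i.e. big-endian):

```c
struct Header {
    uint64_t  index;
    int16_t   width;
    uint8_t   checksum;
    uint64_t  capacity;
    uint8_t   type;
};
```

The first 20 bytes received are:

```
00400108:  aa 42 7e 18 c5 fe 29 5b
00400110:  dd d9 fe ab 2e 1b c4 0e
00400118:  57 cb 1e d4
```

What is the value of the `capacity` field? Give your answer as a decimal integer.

12334826958282541854

`capacity` follows `index` (8 B), `width` (2 B), `checksum` (1 B), so it starts at offset 8 + 2 + 1 = 11 and occupies 8 bytes.
Bytes at offsets 11..18: AB 2E 1B C4 0E 57 CB 1E.
Big-endian: lowest address holds the most-significant byte.
The bytes are already most-significant first: 0xAB2E1BC40E57CB1E.
0xAB2E1BC40E57CB1E = 12334826958282541854.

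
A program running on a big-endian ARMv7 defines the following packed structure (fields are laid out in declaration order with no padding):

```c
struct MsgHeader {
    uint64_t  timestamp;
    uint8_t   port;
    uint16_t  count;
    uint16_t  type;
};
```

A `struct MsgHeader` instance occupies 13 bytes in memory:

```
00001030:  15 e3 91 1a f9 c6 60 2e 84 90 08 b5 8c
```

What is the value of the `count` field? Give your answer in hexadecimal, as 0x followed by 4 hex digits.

`count` follows `timestamp` (8 B), `port` (1 B), so it starts at offset 8 + 1 = 9 and occupies 2 bytes.
Bytes at offsets 9..10: 90 08.
Big-endian stores the most-significant byte at the lowest address.
The bytes are already most-significant first: 0x9008.

0x9008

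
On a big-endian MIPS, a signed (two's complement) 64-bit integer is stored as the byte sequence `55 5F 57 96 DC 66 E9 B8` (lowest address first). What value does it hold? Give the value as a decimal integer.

Big-endian stores the most-significant byte at the lowest address.
The bytes are already most-significant first: 0x555F5796DC66E9B8.
0x555F5796DC66E9B8 = 6151731921465829816.

6151731921465829816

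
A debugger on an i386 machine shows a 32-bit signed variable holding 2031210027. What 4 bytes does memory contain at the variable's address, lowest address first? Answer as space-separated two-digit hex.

2B CE 11 79

2031210027 in hexadecimal, padded to 32 bits, is 0x7911CE2B.
Split into bytes (most-significant first): 79 11 CE 2B.
Little-endian: lowest address holds the least-significant byte.
So at ascending addresses the bytes are 2B CE 11 79.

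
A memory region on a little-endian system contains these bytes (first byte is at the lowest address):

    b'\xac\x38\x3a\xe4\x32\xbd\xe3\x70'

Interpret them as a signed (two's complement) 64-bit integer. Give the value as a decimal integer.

8134553378236283052

Little-endian: lowest address holds the least-significant byte.
Reassemble most-significant byte first: 70 E3 BD 32 E4 3A 38 AC → 0x70E3BD32E43A38AC.
0x70E3BD32E43A38AC = 8134553378236283052.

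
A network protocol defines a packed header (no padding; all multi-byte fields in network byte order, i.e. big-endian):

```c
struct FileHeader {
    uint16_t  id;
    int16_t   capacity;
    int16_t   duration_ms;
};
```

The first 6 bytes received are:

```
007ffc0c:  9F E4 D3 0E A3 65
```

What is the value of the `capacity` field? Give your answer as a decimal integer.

`capacity` follows `id` (2 bytes), so it starts at byte offset 2 and occupies 2 bytes.
Bytes at offsets 2..3: D3 0E.
Big-endian: lowest address holds the most-significant byte.
The bytes are already most-significant first: 0xD30E.
Top bit is set, so as a signed 16-bit value this is 0xD30E − 2^16 = -11506.

-11506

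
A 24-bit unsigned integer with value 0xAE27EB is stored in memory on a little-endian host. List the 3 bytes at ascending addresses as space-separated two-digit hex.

Split into bytes (most-significant first): AE 27 EB.
In little-endian order the low byte comes first in memory.
So at ascending addresses the bytes are EB 27 AE.

EB 27 AE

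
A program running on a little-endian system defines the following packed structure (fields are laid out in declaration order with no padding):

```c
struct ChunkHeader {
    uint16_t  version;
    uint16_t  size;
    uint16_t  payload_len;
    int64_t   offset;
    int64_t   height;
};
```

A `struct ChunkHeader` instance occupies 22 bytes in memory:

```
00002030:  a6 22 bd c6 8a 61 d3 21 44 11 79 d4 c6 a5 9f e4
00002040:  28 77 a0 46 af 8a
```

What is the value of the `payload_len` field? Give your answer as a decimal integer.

`payload_len` follows `version` (2 B), `size` (2 B), so it starts at offset 2 + 2 = 4 and occupies 2 bytes.
Bytes at offsets 4..5: 8A 61.
Little-endian stores the least-significant byte at the lowest address.
Reassemble most-significant byte first: 61 8A → 0x618A.
0x618A = 24970.

24970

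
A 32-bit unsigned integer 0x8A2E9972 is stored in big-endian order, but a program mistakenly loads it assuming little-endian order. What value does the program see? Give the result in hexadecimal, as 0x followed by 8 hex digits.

0x72992E8A

Stored big-endian, the bytes at ascending addresses are 8A 2E 99 72.
Read back as little-endian, the first byte is least significant, giving 0x72992E8A.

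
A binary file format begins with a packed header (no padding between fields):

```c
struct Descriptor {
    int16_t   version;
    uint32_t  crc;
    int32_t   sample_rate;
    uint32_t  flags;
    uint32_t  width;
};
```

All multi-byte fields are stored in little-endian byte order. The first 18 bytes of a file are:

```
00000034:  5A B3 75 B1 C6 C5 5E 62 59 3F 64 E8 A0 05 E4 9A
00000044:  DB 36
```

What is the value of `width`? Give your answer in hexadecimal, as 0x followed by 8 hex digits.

0x36DB9AE4

`width` follows `version` (2 B), `crc` (4 B), `sample_rate` (4 B), `flags` (4 B), so it starts at offset 2 + 4 + 4 + 4 = 14 and occupies 4 bytes.
Bytes at offsets 14..17: E4 9A DB 36.
Little-endian stores the least-significant byte at the lowest address.
Reassemble most-significant byte first: 36 DB 9A E4 → 0x36DB9AE4.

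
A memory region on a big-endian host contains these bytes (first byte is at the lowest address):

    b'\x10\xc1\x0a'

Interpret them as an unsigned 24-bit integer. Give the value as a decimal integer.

1097994

Big-endian stores the most-significant byte at the lowest address.
The bytes are already most-significant first: 0x10C10A.
0x10C10A = 1097994.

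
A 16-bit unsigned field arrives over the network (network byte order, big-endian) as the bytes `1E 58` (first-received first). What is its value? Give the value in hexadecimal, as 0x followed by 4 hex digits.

Big-endian: lowest address holds the most-significant byte.
The bytes are already most-significant first: 0x1E58.

0x1E58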